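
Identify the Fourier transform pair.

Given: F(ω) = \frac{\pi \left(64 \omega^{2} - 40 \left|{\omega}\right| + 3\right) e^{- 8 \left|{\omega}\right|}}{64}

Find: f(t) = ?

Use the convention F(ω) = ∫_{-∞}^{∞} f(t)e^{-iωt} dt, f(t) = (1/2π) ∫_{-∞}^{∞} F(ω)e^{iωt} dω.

f(t) = \frac{t^{4}}{\left(t^{2} + 64\right)^{3}}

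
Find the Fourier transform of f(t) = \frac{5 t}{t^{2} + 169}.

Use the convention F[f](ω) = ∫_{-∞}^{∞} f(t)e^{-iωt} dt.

F(ω) = - 5 i \pi e^{- 13 \left|{\omega}\right|} \operatorname{sign}{\left(\omega \right)}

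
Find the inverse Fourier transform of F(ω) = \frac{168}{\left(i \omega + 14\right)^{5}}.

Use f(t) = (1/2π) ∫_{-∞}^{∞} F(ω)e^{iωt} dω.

f(t) = 7 t^{4} e^{- 14 t} u\left(t\right)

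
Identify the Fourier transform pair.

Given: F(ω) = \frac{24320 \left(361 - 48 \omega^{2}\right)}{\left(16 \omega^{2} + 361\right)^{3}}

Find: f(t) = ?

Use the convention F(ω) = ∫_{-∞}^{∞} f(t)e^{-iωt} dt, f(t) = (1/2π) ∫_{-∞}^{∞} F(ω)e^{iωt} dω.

f(t) = 5 t^{2} e^{- \frac{19 \left|{t}\right|}{4}}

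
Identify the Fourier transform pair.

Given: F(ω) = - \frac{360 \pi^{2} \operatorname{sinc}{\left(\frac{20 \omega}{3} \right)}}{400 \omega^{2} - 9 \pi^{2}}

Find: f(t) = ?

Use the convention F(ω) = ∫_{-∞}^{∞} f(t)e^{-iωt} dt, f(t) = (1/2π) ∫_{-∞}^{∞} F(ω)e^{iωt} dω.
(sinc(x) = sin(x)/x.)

f(t) = 6 \left(\begin{cases} \frac{\cos{\left(\frac{3 \pi t}{20} \right)}}{2} + \frac{1}{2} & \text{for}\: \left|{t}\right| < \frac{20}{3} \\0 & \text{otherwise} \end{cases}\right)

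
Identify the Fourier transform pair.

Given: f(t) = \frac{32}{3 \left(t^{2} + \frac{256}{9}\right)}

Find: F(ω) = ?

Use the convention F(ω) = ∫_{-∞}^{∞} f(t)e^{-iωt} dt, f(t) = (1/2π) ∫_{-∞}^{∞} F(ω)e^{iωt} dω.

F(ω) = 2 \pi e^{- \frac{16 \left|{\omega}\right|}{3}}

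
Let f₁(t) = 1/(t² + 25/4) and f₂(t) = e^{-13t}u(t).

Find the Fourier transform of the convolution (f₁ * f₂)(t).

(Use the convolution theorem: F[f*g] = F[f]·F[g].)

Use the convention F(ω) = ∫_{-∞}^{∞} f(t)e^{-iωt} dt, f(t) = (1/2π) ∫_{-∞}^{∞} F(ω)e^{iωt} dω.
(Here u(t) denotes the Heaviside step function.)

F[f₁*f₂](ω) = \frac{2 \pi e^{- \frac{5 \left|{\omega}\right|}{2}}}{5 \left(i \omega + 13\right)}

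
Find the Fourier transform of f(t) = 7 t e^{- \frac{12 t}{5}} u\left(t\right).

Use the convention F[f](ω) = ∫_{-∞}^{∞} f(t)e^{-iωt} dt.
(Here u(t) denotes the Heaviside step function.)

F(ω) = \frac{175}{\left(5 i \omega + 12\right)^{2}}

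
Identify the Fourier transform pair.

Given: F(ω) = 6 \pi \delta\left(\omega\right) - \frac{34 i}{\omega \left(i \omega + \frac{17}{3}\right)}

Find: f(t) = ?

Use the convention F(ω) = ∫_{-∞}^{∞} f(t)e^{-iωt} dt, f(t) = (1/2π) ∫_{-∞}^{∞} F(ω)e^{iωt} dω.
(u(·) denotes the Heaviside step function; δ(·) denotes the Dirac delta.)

f(t) = 6 \left(1 - e^{- \frac{17 t}{3}}\right) u\left(t\right)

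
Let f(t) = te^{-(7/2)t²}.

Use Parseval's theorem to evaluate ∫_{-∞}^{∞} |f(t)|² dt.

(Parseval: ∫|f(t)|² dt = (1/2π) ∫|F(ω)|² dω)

∫|f(t)|² dt = \frac{\sqrt{7} \sqrt{\pi}}{98}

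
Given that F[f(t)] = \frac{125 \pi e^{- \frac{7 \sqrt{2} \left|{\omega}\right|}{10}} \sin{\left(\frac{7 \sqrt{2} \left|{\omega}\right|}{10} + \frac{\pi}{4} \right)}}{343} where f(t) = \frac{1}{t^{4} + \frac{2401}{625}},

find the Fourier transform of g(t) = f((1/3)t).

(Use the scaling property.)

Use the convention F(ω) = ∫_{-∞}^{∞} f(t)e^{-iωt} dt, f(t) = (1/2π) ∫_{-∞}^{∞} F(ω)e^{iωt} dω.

F[g](ω) = \frac{375 \pi e^{- \frac{21 \sqrt{2} \left|{\omega}\right|}{10}} \sin{\left(\frac{21 \sqrt{2} \left|{\omega}\right|}{10} + \frac{\pi}{4} \right)}}{343}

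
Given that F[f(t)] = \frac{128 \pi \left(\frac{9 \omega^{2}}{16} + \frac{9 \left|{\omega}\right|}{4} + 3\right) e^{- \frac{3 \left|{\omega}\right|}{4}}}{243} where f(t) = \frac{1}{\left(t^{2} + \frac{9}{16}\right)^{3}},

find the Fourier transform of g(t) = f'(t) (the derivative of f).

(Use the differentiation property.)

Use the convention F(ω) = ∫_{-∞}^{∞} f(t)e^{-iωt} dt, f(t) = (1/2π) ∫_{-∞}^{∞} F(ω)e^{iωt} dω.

F[g](ω) = \frac{8 i \pi \omega \left(3 \omega^{2} + 12 \left|{\omega}\right| + 16\right) e^{- \frac{3 \left|{\omega}\right|}{4}}}{81}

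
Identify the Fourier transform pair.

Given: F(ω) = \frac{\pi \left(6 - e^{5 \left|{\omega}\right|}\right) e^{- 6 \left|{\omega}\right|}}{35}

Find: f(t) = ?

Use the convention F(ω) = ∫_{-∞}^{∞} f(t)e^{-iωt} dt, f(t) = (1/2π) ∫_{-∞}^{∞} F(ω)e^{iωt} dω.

f(t) = \frac{t^{2}}{\left(t^{2} + 1\right) \left(t^{2} + 36\right)}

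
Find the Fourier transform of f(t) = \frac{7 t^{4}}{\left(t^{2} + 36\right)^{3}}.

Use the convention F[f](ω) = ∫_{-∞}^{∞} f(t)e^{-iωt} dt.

F(ω) = \frac{7 \pi \left(12 \omega^{2} - 10 \left|{\omega}\right| + 1\right) e^{- 6 \left|{\omega}\right|}}{16}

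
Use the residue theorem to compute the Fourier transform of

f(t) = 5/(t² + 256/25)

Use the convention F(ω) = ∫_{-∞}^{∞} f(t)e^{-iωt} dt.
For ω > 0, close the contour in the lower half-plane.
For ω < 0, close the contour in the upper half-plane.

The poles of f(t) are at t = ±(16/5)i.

Let g(z) = f(z)e^{-iωz}; for large |z| the factor e^{-iωz} decays in the lower half-plane when ω > 0 and in the upper half-plane when ω < 0.

Case ω > 0 (lower half-plane, clockwise contour ⇒ F(ω) = -2πi·ΣRes):
  Res_{z = - \frac{16 i}{5}} g(z) = \frac{25 i e^{- \frac{16 \omega}{5}}}{32}
  F(ω) = -2πi·ΣRes = \frac{25 \pi e^{- \frac{16 \omega}{5}}}{16}

Case ω < 0 (upper half-plane, counterclockwise contour ⇒ F(ω) = +2πi·ΣRes):
  Res_{z = \frac{16 i}{5}} g(z) = - \frac{25 i e^{\frac{16 \omega}{5}}}{32}
  F(ω) = 2πi·ΣRes = \frac{25 \pi e^{\frac{16 \omega}{5}}}{16}

Both cases combine into a single formula in |ω|:

F(ω) = \frac{25 \pi e^{- \frac{16 \left|{\omega}\right|}{5}}}{16}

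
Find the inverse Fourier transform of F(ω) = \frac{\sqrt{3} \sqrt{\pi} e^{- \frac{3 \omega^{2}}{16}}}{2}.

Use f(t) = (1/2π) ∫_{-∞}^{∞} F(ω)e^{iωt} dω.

f(t) = e^{- \frac{4 t^{2}}{3}}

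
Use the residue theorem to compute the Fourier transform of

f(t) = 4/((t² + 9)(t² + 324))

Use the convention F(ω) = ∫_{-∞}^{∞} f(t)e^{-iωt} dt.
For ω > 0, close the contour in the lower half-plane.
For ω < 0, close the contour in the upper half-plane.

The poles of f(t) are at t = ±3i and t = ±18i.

Let g(z) = f(z)e^{-iωz}; for large |z| the factor e^{-iωz} decays in the lower half-plane when ω > 0 and in the upper half-plane when ω < 0.

Case ω > 0 (lower half-plane, clockwise contour ⇒ F(ω) = -2πi·ΣRes):
  Res_{z = - 3 i} g(z) = \frac{2 i e^{- 3 \omega}}{945}
  Res_{z = - 18 i} g(z) = - \frac{i e^{- 18 \omega}}{2835}
  F(ω) = -2πi·ΣRes = \frac{2 \pi \left(6 e^{15 \omega} - 1\right) e^{- 18 \omega}}{2835}

Case ω < 0 (upper half-plane, counterclockwise contour ⇒ F(ω) = +2πi·ΣRes):
  Res_{z = 3 i} g(z) = - \frac{2 i e^{3 \omega}}{945}
  Res_{z = 18 i} g(z) = \frac{i e^{18 \omega}}{2835}
  F(ω) = 2πi·ΣRes = \frac{2 \pi \left(6 - e^{15 \omega}\right) e^{3 \omega}}{2835}

Both cases combine into a single formula in |ω|:

F(ω) = \frac{2 \pi \left(6 e^{15 \left|{\omega}\right|} - 1\right) e^{- 18 \left|{\omega}\right|}}{2835}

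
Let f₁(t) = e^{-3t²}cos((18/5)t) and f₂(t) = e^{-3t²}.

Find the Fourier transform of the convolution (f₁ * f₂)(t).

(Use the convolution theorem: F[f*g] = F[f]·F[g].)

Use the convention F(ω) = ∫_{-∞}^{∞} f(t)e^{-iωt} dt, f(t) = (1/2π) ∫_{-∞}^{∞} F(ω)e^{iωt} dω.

F[f₁*f₂](ω) = \frac{\pi \left(e^{\frac{6 \omega}{5}} + 1\right) e^{- \frac{\omega^{2}}{6} - \frac{3 \omega}{5} - \frac{27}{25}}}{6}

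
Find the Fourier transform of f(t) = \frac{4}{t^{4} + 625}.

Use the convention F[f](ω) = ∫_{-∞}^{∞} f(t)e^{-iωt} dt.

F(ω) = \frac{4 \pi e^{- \frac{5 \sqrt{2} \left|{\omega}\right|}{2}} \sin{\left(\frac{5 \sqrt{2} \left|{\omega}\right|}{2} + \frac{\pi}{4} \right)}}{125}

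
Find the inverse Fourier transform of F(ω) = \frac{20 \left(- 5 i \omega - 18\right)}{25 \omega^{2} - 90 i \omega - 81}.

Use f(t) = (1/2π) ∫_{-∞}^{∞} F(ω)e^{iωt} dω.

f(t) = 4 \left(\frac{9 t}{5} + 1\right) e^{- \frac{9 t}{5}} u\left(t\right)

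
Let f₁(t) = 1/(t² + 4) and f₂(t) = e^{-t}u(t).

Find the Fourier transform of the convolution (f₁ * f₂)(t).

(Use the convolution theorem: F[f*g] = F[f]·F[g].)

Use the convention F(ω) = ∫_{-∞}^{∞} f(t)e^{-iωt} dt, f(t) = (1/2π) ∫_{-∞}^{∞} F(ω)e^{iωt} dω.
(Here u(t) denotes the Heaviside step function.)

F[f₁*f₂](ω) = \frac{\pi e^{- 2 \left|{\omega}\right|}}{2 \left(i \omega + 1\right)}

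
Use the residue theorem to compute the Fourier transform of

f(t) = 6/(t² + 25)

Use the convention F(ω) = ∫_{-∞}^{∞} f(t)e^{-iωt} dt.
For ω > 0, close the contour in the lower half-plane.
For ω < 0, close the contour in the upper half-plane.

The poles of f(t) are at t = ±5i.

Let g(z) = f(z)e^{-iωz}; for large |z| the factor e^{-iωz} decays in the lower half-plane when ω > 0 and in the upper half-plane when ω < 0.

Case ω > 0 (lower half-plane, clockwise contour ⇒ F(ω) = -2πi·ΣRes):
  Res_{z = - 5 i} g(z) = \frac{3 i e^{- 5 \omega}}{5}
  F(ω) = -2πi·ΣRes = \frac{6 \pi e^{- 5 \omega}}{5}

Case ω < 0 (upper half-plane, counterclockwise contour ⇒ F(ω) = +2πi·ΣRes):
  Res_{z = 5 i} g(z) = - \frac{3 i e^{5 \omega}}{5}
  F(ω) = 2πi·ΣRes = \frac{6 \pi e^{5 \omega}}{5}

Both cases combine into a single formula in |ω|:

F(ω) = \frac{6 \pi e^{- 5 \left|{\omega}\right|}}{5}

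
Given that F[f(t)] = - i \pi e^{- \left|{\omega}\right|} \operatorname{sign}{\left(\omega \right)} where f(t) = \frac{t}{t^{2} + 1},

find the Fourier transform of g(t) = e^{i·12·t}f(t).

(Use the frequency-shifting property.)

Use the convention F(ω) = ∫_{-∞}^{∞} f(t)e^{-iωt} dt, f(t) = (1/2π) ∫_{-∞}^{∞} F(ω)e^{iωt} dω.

F[g](ω) = - i \pi e^{- \left|{\omega - 12}\right|} \operatorname{sign}{\left(\omega - 12 \right)}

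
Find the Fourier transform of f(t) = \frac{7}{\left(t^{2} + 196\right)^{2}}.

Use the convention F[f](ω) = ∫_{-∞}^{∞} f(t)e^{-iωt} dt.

F(ω) = \frac{\pi \left(14 \left|{\omega}\right| + 1\right) e^{- 14 \left|{\omega}\right|}}{784}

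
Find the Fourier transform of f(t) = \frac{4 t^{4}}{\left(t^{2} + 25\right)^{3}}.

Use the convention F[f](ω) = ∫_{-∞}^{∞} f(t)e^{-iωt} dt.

F(ω) = \frac{\pi \left(25 \omega^{2} - 25 \left|{\omega}\right| + 3\right) e^{- 5 \left|{\omega}\right|}}{10}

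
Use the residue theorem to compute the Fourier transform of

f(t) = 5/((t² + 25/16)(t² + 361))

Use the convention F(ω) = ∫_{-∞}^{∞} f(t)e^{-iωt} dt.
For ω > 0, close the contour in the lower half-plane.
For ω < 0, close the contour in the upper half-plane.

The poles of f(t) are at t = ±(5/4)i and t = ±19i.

Let g(z) = f(z)e^{-iωz}; for large |z| the factor e^{-iωz} decays in the lower half-plane when ω > 0 and in the upper half-plane when ω < 0.

Case ω > 0 (lower half-plane, clockwise contour ⇒ F(ω) = -2πi·ΣRes):
  Res_{z = - \frac{5 i}{4}} g(z) = \frac{32 i e^{- \frac{5 \omega}{4}}}{5751}
  Res_{z = - 19 i} g(z) = - \frac{40 i e^{- 19 \omega}}{109269}
  F(ω) = -2πi·ΣRes = - \frac{80 \pi e^{- 19 \omega}}{109269} + \frac{64 \pi e^{- \frac{5 \omega}{4}}}{5751}

Case ω < 0 (upper half-plane, counterclockwise contour ⇒ F(ω) = +2πi·ΣRes):
  Res_{z = \frac{5 i}{4}} g(z) = - \frac{32 i e^{\frac{5 \omega}{4}}}{5751}
  Res_{z = 19 i} g(z) = \frac{40 i e^{19 \omega}}{109269}
  F(ω) = 2πi·ΣRes = \frac{16 \pi \left(76 e^{\frac{5 \omega}{4}} - 5 e^{19 \omega}\right)}{109269}

Both cases combine into a single formula in |ω|:

F(ω) = - \frac{80 \pi e^{- 19 \left|{\omega}\right|}}{109269} + \frac{64 \pi e^{- \frac{5 \left|{\omega}\right|}{4}}}{5751}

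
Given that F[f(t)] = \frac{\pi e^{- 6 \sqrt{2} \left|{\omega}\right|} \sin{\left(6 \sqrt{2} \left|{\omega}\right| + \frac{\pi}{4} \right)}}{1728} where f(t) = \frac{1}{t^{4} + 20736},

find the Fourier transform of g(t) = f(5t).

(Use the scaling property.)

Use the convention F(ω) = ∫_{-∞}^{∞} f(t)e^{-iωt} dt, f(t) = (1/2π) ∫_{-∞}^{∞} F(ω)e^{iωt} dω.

F[g](ω) = \frac{\pi e^{- \frac{6 \sqrt{2} \left|{\omega}\right|}{5}} \sin{\left(\frac{6 \sqrt{2} \left|{\omega}\right|}{5} + \frac{\pi}{4} \right)}}{8640}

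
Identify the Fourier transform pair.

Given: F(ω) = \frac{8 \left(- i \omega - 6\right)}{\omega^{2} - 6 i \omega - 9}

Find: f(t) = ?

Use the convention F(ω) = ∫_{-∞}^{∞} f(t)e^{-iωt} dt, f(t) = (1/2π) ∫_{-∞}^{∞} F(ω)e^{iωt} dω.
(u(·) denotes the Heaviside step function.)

f(t) = 8 \left(3 t + 1\right) e^{- 3 t} u\left(t\right)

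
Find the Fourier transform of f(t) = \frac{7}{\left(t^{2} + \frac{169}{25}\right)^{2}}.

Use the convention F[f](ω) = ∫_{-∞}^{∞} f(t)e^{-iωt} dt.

F(ω) = \frac{175 \pi \left(13 \left|{\omega}\right| + 5\right) e^{- \frac{13 \left|{\omega}\right|}{5}}}{4394}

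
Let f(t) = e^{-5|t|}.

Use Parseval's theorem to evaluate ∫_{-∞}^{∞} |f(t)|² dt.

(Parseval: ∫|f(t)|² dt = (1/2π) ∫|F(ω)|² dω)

∫|f(t)|² dt = \frac{1}{5}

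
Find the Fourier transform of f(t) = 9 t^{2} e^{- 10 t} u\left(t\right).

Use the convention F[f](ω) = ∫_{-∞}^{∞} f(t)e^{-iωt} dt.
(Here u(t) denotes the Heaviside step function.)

F(ω) = \frac{18}{\left(i \omega + 10\right)^{3}}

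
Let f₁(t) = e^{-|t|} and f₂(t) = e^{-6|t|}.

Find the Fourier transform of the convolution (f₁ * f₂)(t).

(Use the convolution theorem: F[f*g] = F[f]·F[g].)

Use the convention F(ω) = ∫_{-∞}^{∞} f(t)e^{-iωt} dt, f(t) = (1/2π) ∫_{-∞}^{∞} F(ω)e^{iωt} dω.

F[f₁*f₂](ω) = \frac{24}{\left(\omega^{2} + 1\right) \left(\omega^{2} + 36\right)}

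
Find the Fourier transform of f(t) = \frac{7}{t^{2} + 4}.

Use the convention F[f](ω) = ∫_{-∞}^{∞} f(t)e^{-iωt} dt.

F(ω) = \frac{7 \pi e^{- 2 \left|{\omega}\right|}}{2}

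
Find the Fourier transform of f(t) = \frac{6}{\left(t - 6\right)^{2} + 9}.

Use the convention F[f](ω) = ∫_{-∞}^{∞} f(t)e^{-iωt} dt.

F(ω) = 2 \pi e^{- 6 i \omega - 3 \left|{\omega}\right|}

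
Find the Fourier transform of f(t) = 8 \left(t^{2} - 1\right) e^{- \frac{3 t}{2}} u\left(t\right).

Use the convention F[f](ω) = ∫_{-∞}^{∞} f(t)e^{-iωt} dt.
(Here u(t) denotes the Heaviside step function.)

F(ω) = \frac{16 \left(16 i \omega - \left(2 i \omega + 3\right)^{3} + 24\right)}{\left(2 i \omega + 3\right)^{4}}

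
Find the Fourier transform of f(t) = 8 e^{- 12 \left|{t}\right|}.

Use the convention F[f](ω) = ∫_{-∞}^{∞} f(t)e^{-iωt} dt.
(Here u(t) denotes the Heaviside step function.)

F(ω) = \frac{192}{\omega^{2} + 144}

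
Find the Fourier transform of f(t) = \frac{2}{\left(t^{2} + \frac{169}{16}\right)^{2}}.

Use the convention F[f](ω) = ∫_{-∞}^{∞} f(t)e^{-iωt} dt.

F(ω) = \frac{16 \pi \left(13 \left|{\omega}\right| + 4\right) e^{- \frac{13 \left|{\omega}\right|}{4}}}{2197}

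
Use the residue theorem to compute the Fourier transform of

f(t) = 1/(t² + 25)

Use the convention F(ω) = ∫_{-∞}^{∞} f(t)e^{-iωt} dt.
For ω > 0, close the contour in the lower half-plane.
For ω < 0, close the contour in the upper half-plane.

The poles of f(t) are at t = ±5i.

Let g(z) = f(z)e^{-iωz}; for large |z| the factor e^{-iωz} decays in the lower half-plane when ω > 0 and in the upper half-plane when ω < 0.

Case ω > 0 (lower half-plane, clockwise contour ⇒ F(ω) = -2πi·ΣRes):
  Res_{z = - 5 i} g(z) = \frac{i e^{- 5 \omega}}{10}
  F(ω) = -2πi·ΣRes = \frac{\pi e^{- 5 \omega}}{5}

Case ω < 0 (upper half-plane, counterclockwise contour ⇒ F(ω) = +2πi·ΣRes):
  Res_{z = 5 i} g(z) = - \frac{i e^{5 \omega}}{10}
  F(ω) = 2πi·ΣRes = \frac{\pi e^{5 \omega}}{5}

Both cases combine into a single formula in |ω|:

F(ω) = \frac{\pi e^{- 5 \left|{\omega}\right|}}{5}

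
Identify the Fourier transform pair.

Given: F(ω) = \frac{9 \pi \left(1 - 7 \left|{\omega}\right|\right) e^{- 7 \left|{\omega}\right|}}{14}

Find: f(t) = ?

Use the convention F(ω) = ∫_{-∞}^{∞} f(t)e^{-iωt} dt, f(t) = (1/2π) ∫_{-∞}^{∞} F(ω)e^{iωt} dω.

f(t) = \frac{9 t^{2}}{\left(t^{2} + 49\right)^{2}}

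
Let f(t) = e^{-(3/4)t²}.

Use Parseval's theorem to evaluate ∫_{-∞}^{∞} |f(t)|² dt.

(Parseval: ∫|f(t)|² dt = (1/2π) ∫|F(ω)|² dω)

∫|f(t)|² dt = \frac{\sqrt{6} \sqrt{\pi}}{3}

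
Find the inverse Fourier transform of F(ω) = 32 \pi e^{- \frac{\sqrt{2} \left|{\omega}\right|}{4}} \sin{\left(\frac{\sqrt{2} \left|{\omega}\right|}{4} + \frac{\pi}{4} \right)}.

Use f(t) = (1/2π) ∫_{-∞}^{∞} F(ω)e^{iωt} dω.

f(t) = \frac{4}{t^{4} + \frac{1}{16}}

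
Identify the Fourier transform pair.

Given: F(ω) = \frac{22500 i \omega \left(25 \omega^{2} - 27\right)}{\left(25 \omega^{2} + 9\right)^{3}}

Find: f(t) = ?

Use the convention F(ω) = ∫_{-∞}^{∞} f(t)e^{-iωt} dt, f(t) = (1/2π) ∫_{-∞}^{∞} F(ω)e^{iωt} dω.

f(t) = 9 t e^{- \frac{3 \left|{t}\right|}{5}} \left|{t}\right|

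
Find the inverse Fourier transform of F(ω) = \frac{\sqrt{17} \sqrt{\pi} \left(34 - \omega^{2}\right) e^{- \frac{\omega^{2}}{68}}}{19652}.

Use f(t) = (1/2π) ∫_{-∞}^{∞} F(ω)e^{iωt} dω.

f(t) = t^{2} e^{- 17 t^{2}}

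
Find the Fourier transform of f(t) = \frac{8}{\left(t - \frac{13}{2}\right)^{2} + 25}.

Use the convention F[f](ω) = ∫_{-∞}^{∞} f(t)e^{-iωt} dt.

F(ω) = \frac{8 \pi e^{- \frac{13 i \omega}{2} - 5 \left|{\omega}\right|}}{5}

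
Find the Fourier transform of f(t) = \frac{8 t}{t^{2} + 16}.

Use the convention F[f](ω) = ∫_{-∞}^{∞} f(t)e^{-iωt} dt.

F(ω) = - 8 i \pi e^{- 4 \left|{\omega}\right|} \operatorname{sign}{\left(\omega \right)}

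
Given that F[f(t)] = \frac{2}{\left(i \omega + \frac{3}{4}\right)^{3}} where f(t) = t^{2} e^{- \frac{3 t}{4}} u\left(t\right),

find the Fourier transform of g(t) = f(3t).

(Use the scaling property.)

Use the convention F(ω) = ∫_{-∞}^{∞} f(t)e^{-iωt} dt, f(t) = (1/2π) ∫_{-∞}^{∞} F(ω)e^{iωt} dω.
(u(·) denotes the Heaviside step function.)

F[g](ω) = \frac{1152}{\left(4 i \omega + 9\right)^{3}}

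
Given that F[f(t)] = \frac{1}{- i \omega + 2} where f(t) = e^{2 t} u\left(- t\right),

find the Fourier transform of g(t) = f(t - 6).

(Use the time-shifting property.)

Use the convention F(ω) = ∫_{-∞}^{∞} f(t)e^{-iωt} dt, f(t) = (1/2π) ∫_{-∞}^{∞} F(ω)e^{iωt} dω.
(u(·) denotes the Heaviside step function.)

F[g](ω) = \frac{i e^{- 6 i \omega}}{\omega + 2 i}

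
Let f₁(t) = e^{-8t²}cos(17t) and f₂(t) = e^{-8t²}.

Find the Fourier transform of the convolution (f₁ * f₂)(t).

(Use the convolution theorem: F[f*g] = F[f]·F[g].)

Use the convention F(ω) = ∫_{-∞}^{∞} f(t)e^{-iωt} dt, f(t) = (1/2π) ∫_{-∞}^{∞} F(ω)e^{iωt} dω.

F[f₁*f₂](ω) = \frac{\pi \left(e^{\frac{17 \omega}{8}} + 1\right) e^{- \frac{\omega^{2}}{16} - \frac{17 \omega}{16} - \frac{289}{32}}}{16}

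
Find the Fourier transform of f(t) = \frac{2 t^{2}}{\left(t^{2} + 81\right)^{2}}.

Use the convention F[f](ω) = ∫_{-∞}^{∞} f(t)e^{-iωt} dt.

F(ω) = \frac{\pi \left(1 - 9 \left|{\omega}\right|\right) e^{- 9 \left|{\omega}\right|}}{9}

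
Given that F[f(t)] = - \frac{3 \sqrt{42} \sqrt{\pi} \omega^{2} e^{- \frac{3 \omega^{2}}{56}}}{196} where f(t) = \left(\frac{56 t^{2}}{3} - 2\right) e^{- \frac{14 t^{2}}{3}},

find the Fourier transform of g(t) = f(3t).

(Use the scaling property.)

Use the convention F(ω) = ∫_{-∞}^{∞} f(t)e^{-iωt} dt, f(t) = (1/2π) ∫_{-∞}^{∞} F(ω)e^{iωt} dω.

F[g](ω) = - \frac{\sqrt{42} \sqrt{\pi} \omega^{2} e^{- \frac{\omega^{2}}{168}}}{1764}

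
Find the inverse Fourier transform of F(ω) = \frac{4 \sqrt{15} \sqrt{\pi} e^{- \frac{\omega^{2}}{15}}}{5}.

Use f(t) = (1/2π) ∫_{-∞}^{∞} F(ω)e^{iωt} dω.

f(t) = 6 e^{- \frac{15 t^{2}}{4}}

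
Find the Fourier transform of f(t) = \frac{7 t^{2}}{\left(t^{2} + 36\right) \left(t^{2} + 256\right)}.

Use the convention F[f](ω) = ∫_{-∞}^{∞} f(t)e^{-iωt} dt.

F(ω) = \frac{7 \pi \left(8 - 3 e^{10 \left|{\omega}\right|}\right) e^{- 16 \left|{\omega}\right|}}{110}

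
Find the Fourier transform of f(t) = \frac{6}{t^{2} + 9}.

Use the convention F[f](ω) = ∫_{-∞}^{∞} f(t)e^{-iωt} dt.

F(ω) = 2 \pi e^{- 3 \left|{\omega}\right|}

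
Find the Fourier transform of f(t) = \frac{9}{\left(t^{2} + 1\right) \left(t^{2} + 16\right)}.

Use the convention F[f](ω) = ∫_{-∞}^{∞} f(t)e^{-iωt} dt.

F(ω) = \frac{3 \pi \left(4 e^{3 \left|{\omega}\right|} - 1\right) e^{- 4 \left|{\omega}\right|}}{20}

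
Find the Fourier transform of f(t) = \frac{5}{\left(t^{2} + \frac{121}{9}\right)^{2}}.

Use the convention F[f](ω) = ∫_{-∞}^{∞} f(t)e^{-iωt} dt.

F(ω) = \frac{45 \pi \left(11 \left|{\omega}\right| + 3\right) e^{- \frac{11 \left|{\omega}\right|}{3}}}{2662}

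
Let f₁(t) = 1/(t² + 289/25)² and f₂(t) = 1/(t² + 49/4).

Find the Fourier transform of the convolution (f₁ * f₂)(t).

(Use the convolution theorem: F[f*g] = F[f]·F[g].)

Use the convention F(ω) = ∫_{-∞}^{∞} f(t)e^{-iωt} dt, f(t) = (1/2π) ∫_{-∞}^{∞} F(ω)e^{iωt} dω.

F[f₁*f₂](ω) = \frac{25 \pi^{2} \left(17 \left|{\omega}\right| + 5\right) e^{- \frac{69 \left|{\omega}\right|}{10}}}{34391}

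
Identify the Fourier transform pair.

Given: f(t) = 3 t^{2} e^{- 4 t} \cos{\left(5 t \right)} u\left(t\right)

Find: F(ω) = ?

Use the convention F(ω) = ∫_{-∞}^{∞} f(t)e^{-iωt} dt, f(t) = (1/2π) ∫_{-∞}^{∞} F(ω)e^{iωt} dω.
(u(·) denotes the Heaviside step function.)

F(ω) = \frac{6 \left(- 75 i \omega + \left(i \omega + 4\right)^{3} - 300\right)}{\left(\left(i \omega + 4\right)^{2} + 25\right)^{3}}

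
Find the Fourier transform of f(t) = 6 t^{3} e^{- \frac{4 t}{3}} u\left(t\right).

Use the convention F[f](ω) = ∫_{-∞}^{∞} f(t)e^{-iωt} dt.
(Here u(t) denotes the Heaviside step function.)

F(ω) = \frac{2916}{\left(3 i \omega + 4\right)^{4}}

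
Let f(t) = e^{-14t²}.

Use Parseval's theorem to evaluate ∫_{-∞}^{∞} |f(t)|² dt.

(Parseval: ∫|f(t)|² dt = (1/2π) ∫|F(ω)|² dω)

∫|f(t)|² dt = \frac{\sqrt{7} \sqrt{\pi}}{14}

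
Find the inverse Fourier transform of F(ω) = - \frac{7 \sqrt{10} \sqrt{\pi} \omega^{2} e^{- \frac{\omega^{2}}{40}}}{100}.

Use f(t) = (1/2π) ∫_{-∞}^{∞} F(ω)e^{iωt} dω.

f(t) = 7 \left(40 t^{2} - 2\right) e^{- 10 t^{2}}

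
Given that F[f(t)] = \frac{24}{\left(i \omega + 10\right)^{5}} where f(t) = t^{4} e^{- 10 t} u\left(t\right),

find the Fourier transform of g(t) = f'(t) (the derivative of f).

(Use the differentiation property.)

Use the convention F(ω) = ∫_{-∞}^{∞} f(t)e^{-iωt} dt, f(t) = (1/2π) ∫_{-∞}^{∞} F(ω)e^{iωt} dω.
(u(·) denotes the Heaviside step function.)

F[g](ω) = \frac{24 i \omega}{\left(i \omega + 10\right)^{5}}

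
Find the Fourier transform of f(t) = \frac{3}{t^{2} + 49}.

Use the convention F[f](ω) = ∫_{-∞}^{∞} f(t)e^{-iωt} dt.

F(ω) = \frac{3 \pi e^{- 7 \left|{\omega}\right|}}{7}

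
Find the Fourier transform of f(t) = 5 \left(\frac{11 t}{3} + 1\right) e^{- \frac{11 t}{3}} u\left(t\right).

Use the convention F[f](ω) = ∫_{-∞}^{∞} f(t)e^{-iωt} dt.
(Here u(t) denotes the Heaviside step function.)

F(ω) = \frac{15 \left(- 3 i \omega - 22\right)}{9 \omega^{2} - 66 i \omega - 121}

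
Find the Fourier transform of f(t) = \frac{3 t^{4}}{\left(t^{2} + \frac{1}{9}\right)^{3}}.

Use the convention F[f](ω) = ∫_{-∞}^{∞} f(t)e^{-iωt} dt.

F(ω) = \frac{\pi \left(\omega^{2} - 15 \left|{\omega}\right| + 27\right) e^{- \frac{\left|{\omega}\right|}{3}}}{8}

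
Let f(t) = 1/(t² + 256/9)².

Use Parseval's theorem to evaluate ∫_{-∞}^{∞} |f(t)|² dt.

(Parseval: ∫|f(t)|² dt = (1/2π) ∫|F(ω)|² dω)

∫|f(t)|² dt = \frac{10935 \pi}{4294967296}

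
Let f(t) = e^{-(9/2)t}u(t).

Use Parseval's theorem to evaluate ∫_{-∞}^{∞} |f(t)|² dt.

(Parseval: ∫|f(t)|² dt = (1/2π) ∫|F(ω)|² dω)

∫|f(t)|² dt = \frac{1}{9}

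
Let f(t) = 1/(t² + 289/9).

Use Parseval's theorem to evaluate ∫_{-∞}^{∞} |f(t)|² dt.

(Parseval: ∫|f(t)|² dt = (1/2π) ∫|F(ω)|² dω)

∫|f(t)|² dt = \frac{27 \pi}{9826}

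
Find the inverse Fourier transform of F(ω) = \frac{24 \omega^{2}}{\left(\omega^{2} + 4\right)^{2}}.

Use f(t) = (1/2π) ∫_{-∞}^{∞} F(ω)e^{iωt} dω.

f(t) = 3 \left(1 - 2 \left|{t}\right|\right) e^{- 2 \left|{t}\right|}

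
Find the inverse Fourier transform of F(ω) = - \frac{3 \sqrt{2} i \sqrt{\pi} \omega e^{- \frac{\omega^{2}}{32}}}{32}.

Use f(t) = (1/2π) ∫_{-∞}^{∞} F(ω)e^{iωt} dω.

f(t) = 6 t e^{- 8 t^{2}}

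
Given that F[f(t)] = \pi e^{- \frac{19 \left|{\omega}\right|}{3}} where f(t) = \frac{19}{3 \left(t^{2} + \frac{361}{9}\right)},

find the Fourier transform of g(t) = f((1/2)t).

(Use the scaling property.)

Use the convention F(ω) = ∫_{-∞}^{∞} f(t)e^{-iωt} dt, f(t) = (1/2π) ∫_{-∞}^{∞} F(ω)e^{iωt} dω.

F[g](ω) = 2 \pi e^{- \frac{38 \left|{\omega}\right|}{3}}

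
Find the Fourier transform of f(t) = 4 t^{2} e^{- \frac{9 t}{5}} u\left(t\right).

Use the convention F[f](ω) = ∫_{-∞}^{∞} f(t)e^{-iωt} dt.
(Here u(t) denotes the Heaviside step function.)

F(ω) = \frac{1000}{\left(5 i \omega + 9\right)^{3}}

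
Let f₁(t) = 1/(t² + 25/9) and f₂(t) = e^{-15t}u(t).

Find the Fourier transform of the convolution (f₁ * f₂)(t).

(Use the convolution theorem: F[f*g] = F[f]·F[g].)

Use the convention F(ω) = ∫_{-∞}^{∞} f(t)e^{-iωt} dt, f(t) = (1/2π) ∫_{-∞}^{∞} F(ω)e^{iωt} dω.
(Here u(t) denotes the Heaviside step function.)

F[f₁*f₂](ω) = \frac{3 \pi e^{- \frac{5 \left|{\omega}\right|}{3}}}{5 \left(i \omega + 15\right)}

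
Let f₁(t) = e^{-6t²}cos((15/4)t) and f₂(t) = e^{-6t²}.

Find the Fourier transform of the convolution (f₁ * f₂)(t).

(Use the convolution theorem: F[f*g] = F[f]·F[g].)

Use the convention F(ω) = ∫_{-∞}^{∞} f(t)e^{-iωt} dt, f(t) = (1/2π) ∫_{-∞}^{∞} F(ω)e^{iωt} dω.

F[f₁*f₂](ω) = \frac{\pi \left(e^{\frac{5 \omega}{8}} + 1\right) e^{- \frac{\omega^{2}}{12} - \frac{5 \omega}{16} - \frac{75}{128}}}{12}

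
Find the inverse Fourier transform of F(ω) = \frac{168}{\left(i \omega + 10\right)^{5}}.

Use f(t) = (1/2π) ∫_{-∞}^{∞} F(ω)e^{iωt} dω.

f(t) = 7 t^{4} e^{- 10 t} u\left(t\right)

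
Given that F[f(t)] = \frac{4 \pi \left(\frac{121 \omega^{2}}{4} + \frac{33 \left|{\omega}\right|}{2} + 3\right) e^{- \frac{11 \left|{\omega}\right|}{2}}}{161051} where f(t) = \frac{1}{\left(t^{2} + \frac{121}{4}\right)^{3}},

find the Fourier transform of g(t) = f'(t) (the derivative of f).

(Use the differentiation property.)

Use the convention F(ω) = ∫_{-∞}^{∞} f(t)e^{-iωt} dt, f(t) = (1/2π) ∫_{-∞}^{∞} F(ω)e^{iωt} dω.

F[g](ω) = \frac{i \pi \omega \left(121 \omega^{2} + 66 \left|{\omega}\right| + 12\right) e^{- \frac{11 \left|{\omega}\right|}{2}}}{161051}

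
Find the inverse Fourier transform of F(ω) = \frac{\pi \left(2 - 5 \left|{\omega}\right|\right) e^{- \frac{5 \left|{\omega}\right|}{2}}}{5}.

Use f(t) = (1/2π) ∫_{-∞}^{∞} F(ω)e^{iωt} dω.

f(t) = \frac{2 t^{2}}{\left(t^{2} + \frac{25}{4}\right)^{2}}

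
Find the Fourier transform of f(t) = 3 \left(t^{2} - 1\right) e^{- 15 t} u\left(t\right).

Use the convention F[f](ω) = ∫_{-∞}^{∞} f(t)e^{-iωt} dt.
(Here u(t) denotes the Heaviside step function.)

F(ω) = \frac{3 \left(2 i \omega - \left(i \omega + 15\right)^{3} + 30\right)}{\left(i \omega + 15\right)^{4}}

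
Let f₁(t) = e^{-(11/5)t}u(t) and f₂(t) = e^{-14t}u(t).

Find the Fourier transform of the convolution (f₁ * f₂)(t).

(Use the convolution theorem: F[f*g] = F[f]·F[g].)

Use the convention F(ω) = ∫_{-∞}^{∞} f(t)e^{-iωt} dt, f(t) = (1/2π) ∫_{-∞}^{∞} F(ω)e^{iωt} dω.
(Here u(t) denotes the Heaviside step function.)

F[f₁*f₂](ω) = \frac{5}{\left(i \omega + 14\right) \left(5 i \omega + 11\right)}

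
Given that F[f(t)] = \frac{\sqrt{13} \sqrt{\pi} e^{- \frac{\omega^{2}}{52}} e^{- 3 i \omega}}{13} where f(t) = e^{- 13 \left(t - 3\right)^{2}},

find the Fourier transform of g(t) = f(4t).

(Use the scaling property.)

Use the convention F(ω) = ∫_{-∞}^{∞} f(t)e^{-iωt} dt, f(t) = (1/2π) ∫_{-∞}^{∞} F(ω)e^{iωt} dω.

F[g](ω) = \frac{\sqrt{13} \sqrt{\pi} e^{- \frac{\omega \left(\omega + 624 i\right)}{832}}}{52}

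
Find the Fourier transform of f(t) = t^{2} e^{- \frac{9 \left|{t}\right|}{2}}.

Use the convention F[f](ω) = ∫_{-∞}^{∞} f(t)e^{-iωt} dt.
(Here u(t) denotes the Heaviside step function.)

F(ω) = \frac{864 \left(27 - 4 \omega^{2}\right)}{\left(4 \omega^{2} + 81\right)^{3}}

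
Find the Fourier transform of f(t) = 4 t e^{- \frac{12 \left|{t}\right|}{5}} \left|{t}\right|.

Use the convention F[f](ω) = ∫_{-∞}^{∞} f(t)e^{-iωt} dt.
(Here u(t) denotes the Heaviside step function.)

F(ω) = \frac{10000 i \omega \left(25 \omega^{2} - 432\right)}{\left(25 \omega^{2} + 144\right)^{3}}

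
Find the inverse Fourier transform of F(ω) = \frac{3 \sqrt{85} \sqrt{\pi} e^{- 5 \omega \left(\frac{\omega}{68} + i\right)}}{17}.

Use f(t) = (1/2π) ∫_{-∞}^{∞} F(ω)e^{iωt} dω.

f(t) = 3 e^{- \frac{17 \left(t - 5\right)^{2}}{5}}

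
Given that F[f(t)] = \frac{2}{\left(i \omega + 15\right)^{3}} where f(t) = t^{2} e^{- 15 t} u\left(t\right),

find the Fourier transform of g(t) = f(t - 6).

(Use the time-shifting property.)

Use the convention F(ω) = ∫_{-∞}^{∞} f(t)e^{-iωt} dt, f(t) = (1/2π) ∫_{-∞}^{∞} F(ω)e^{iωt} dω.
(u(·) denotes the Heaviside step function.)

F[g](ω) = \frac{2 e^{- 6 i \omega}}{\left(i \omega + 15\right)^{3}}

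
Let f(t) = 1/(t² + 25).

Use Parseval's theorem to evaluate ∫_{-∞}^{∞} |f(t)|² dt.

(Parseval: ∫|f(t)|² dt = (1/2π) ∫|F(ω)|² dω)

∫|f(t)|² dt = \frac{\pi}{250}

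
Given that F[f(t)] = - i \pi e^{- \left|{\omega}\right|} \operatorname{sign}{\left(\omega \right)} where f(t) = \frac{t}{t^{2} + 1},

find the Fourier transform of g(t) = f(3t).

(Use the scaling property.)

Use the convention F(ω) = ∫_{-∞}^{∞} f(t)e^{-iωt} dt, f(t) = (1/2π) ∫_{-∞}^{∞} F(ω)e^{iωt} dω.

F[g](ω) = - \frac{i \pi e^{- \frac{\left|{\omega}\right|}{3}} \operatorname{sign}{\left(\omega \right)}}{3}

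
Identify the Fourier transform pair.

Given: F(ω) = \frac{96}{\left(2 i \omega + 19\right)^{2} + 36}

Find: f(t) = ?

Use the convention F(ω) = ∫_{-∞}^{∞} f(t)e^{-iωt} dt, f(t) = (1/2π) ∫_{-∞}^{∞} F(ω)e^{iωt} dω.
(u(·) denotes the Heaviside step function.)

f(t) = 8 e^{- \frac{19 t}{2}} \sin{\left(3 t \right)} u\left(t\right)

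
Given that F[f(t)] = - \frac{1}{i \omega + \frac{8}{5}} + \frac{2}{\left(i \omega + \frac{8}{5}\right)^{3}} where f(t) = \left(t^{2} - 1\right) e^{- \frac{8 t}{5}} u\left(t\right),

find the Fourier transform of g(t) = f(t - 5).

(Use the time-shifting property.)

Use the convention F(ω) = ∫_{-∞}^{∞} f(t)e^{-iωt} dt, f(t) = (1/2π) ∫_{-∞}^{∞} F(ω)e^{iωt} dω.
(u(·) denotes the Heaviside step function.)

F[g](ω) = \frac{5 \left(250 i \omega - \left(5 i \omega + 8\right)^{3} + 400\right) e^{- 5 i \omega}}{\left(5 i \omega + 8\right)^{4}}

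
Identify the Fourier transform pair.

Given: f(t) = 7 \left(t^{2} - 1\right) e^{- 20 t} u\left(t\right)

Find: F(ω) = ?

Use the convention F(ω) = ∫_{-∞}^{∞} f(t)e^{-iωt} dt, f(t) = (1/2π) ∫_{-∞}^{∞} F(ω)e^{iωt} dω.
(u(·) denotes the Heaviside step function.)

F(ω) = \frac{7 \left(2 i \omega - \left(i \omega + 20\right)^{3} + 40\right)}{\left(i \omega + 20\right)^{4}}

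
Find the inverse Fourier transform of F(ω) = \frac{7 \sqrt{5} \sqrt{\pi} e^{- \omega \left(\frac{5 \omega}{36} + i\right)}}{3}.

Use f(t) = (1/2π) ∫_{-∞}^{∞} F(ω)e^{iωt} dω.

f(t) = 7 e^{- \frac{9 \left(t - 1\right)^{2}}{5}}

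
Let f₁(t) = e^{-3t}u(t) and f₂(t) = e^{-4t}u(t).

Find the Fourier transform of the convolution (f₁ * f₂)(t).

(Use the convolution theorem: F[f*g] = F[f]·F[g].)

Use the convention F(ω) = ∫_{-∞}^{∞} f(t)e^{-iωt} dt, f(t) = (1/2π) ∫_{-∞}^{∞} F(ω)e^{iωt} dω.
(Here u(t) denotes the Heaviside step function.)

F[f₁*f₂](ω) = \frac{1}{\left(i \omega + 3\right) \left(i \omega + 4\right)}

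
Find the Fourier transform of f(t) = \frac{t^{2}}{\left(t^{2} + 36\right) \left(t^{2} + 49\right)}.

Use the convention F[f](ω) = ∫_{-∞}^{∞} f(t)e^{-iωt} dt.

F(ω) = \frac{\pi \left(7 - 6 e^{\left|{\omega}\right|}\right) e^{- 7 \left|{\omega}\right|}}{13}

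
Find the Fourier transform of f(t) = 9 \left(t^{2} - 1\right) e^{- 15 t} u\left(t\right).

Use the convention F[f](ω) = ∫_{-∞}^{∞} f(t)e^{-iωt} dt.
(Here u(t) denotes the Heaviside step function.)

F(ω) = \frac{9 \left(2 i \omega - \left(i \omega + 15\right)^{3} + 30\right)}{\left(i \omega + 15\right)^{4}}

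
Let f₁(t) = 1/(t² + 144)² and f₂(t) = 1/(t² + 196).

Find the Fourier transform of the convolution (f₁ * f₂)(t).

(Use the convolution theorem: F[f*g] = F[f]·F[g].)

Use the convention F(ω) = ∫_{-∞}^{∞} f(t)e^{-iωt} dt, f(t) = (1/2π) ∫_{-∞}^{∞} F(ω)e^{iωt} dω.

F[f₁*f₂](ω) = \frac{\pi^{2} \left(12 \left|{\omega}\right| + 1\right) e^{- 26 \left|{\omega}\right|}}{48384}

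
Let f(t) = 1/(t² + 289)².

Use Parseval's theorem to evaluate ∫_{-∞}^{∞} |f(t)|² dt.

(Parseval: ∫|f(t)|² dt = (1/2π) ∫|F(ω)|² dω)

∫|f(t)|² dt = \frac{5 \pi}{6565418768}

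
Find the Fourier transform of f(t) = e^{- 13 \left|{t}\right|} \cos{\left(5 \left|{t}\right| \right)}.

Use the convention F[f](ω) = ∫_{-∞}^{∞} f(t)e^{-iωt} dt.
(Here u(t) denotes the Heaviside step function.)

F(ω) = \frac{26 \left(\omega^{2} + 194\right)}{\omega^{4} + 288 \omega^{2} + 37636}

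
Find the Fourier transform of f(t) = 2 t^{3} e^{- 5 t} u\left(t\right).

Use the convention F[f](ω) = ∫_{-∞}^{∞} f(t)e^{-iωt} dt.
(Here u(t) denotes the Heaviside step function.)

F(ω) = \frac{12}{\left(i \omega + 5\right)^{4}}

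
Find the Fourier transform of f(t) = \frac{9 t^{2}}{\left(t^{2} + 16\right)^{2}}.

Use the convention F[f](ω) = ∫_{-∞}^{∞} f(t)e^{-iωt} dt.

F(ω) = \frac{9 \pi \left(1 - 4 \left|{\omega}\right|\right) e^{- 4 \left|{\omega}\right|}}{8}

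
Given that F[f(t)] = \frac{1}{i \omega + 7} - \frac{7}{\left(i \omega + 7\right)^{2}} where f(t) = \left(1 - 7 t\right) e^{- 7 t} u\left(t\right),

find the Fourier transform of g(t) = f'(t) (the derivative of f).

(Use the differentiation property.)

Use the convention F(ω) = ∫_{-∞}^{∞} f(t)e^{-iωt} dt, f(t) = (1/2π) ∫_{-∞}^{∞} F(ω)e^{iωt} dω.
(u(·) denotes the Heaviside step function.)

F[g](ω) = \frac{\omega^{2}}{\omega^{2} - 14 i \omega - 49}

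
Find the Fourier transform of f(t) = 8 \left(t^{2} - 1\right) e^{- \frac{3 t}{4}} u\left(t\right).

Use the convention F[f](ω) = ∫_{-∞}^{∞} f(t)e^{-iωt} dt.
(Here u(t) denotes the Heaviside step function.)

F(ω) = \frac{32 \left(128 i \omega - \left(4 i \omega + 3\right)^{3} + 96\right)}{\left(4 i \omega + 3\right)^{4}}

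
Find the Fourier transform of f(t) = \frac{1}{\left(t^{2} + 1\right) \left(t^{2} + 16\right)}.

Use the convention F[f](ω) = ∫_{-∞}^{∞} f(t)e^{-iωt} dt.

F(ω) = \frac{\pi e^{- \left|{\omega}\right|}}{15} - \frac{\pi e^{- 4 \left|{\omega}\right|}}{60}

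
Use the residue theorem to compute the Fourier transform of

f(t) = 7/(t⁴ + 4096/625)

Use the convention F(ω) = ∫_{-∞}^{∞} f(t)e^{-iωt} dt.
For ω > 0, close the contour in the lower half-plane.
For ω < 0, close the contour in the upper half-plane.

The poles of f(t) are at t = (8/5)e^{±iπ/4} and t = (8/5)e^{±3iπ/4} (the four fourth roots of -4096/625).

Let g(z) = f(z)e^{-iωz}; for large |z| the factor e^{-iωz} decays in the lower half-plane when ω > 0 and in the upper half-plane when ω < 0.

Case ω > 0 (lower half-plane, clockwise contour ⇒ F(ω) = -2πi·ΣRes):
  Res_{z = - \frac{4 \sqrt{2}}{5} - \frac{4 \sqrt{2} i}{5}} g(z) = \frac{875 \sqrt{2} i \left(1 - i\right) e^{\frac{4 \sqrt{2} \omega \left(-1 + i\right)}{5}}}{4096}
  Res_{z = \frac{4 \sqrt{2}}{5} - \frac{4 \sqrt{2} i}{5}} g(z) = \frac{875 \sqrt{2} i \left(1 + i\right) e^{- \frac{4 \sqrt{2} \omega \left(1 + i\right)}{5}}}{4096}
  F(ω) = -2πi·ΣRes = \frac{875 \sqrt{2} \pi \left(1 - i\right) \left(e^{\frac{8 \sqrt{2} i \omega}{5}} + i\right) e^{- \frac{4 \sqrt{2} \omega \left(1 + i\right)}{5}}}{2048} = \frac{875 \sqrt{2} \pi \left(\sin{\left(\frac{4 \sqrt{2} \omega}{5} \right)} + \cos{\left(\frac{4 \sqrt{2} \omega}{5} \right)}\right) e^{- \frac{4 \sqrt{2} \omega}{5}}}{1024}

Case ω < 0 (upper half-plane, counterclockwise contour ⇒ F(ω) = +2πi·ΣRes):
  Res_{z = \frac{4 \sqrt{2}}{5} + \frac{4 \sqrt{2} i}{5}} g(z) = \frac{875 \sqrt{2} i \left(-1 + i\right) e^{\frac{4 \sqrt{2} \omega \left(1 - i\right)}{5}}}{4096}
  Res_{z = - \frac{4 \sqrt{2}}{5} + \frac{4 \sqrt{2} i}{5}} g(z) = \frac{875 \sqrt{2} \left(1 - i\right) e^{\frac{4 \sqrt{2} \omega \left(1 + i\right)}{5}}}{4096}
  F(ω) = 2πi·ΣRes = - \frac{875 \sqrt{2} i \pi \left(i \left(1 - i\right) e^{\frac{4 \sqrt{2} \omega \left(1 - i\right)}{5}} - \left(1 - i\right) e^{\frac{4 \sqrt{2} \omega \left(1 + i\right)}{5}}\right)}{2048} = \frac{875 \sqrt{2} \pi \left(- \sin{\left(\frac{4 \sqrt{2} \omega}{5} \right)} + \cos{\left(\frac{4 \sqrt{2} \omega}{5} \right)}\right) e^{\frac{4 \sqrt{2} \omega}{5}}}{1024}

Both cases combine into a single formula in |ω|:

F(ω) = \frac{875 \sqrt{2} \pi \left(\sin{\left(\frac{4 \sqrt{2} \left|{\omega}\right|}{5} \right)} + \cos{\left(\frac{4 \sqrt{2} \left|{\omega}\right|}{5} \right)}\right) e^{- \frac{4 \sqrt{2} \left|{\omega}\right|}{5}}}{1024}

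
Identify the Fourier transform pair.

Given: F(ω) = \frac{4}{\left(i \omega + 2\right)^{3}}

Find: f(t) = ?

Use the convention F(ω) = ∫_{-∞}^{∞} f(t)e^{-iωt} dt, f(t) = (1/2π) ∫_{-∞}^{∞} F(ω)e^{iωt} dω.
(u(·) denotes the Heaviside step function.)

f(t) = 2 t^{2} e^{- 2 t} u\left(t\right)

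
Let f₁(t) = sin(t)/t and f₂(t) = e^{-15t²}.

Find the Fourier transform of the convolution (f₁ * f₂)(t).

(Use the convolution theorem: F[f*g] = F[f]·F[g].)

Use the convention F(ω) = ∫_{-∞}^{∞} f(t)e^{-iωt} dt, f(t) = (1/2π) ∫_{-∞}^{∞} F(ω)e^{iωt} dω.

F[f₁*f₂](ω) = \begin{cases} \frac{\sqrt{15} \pi^{\frac{3}{2}} e^{- \frac{\omega^{2}}{60}}}{15} & \text{for}\: \omega > -1 \wedge \omega < 1 \\0 & \text{otherwise} \end{cases}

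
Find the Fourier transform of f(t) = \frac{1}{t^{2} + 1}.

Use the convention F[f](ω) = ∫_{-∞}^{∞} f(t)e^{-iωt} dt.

F(ω) = \pi e^{- \left|{\omega}\right|}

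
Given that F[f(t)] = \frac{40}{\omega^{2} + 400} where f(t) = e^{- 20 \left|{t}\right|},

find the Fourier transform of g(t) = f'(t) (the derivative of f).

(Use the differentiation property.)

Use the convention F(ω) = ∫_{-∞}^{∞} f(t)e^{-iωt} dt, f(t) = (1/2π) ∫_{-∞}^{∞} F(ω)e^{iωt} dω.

F[g](ω) = \frac{40 i \omega}{\omega^{2} + 400}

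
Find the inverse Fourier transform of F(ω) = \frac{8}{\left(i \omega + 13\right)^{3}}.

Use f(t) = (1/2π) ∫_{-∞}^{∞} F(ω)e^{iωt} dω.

f(t) = 4 t^{2} e^{- 13 t} u\left(t\right)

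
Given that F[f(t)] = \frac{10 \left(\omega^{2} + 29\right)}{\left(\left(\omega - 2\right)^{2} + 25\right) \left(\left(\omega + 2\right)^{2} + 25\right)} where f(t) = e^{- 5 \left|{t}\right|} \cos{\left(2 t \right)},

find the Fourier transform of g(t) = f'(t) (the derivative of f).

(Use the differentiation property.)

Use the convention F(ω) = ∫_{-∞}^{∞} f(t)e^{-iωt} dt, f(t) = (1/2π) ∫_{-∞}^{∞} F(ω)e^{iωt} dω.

F[g](ω) = \frac{10 i \omega \left(\omega^{2} + 29\right)}{\omega^{4} + 42 \omega^{2} + 841}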